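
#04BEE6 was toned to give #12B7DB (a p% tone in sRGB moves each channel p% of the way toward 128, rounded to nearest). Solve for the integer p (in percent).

11%

#04BEE6 is rgb(4, 190, 230); #12B7DB is rgb(18, 183, 219).
On the R channel (widest range): 18 ≈ 4 + (p/100)(128 − 4), so p ≈ 100×(18 − 4)/(128 − 4) = 1400/124 = 11.29.
p = 11 reproduces all three channels after rounding.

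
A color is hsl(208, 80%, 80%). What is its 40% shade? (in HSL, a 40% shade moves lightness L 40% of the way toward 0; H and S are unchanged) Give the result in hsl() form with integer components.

hsl(208, 80%, 48%)

L moves 40% from 80 toward 0: 80 − 32 = 48 → 48.
H and S are unchanged.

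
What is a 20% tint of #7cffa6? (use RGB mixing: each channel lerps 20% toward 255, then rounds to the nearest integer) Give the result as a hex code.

#96ffb8

#7cffa6 is rgb(124, 255, 166).
Per channel, c → c + 0.2(255 − c):
  R: 124 + 26.2 = 150.2 → 150
  G: 255 + 0.2×(255−255) = 255 + 0 = 255 → 255
  B: 166 + 0.2×(255−166) = 166 + 17.8 = 183.8 → 184
rgb(150, 255, 184) = #96ffb8.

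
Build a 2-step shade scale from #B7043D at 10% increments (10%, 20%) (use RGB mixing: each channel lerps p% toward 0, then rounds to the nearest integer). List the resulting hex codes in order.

#A50437, #920331

#B7043D is rgb(183, 4, 61).
10%: (183 − 18.3 = 164.7→165, 4→4, 61 − 6.1 = 54.9→55) → #A50437
20%: (183 − 36.6 = 146.4→146, 4 − 0.8 = 3.2→3, 61 − 12.2 = 48.8→49) → #920331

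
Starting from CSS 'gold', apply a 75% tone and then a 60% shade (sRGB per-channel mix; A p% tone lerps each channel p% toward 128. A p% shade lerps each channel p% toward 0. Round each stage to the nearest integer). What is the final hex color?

#403c26

CSS gold is rgb(255, 215, 0).
Lerp each channel 75% toward 128:
  R: 255 − 95.25 = 159.75 → 160
  G: 215 + 0.75×(128−215) = 215 − 65.25 = 149.75 → 150
  B: 0 + 0.75×(128−0) = 0 + 96 = 96 → 96
After the tone: rgb(160, 150, 96) = #a09660.
Lerp each channel 60% toward 0:
  R: 160 + 0.6×(0−160) = 160 − 96 = 64 → 64
  G: 150 + 0.6×(0−150) = 150 − 90 = 60 → 60
  B: 96 + 0.6×(0−96) = 96 − 57.6 = 38.4 → 38
rgb(64, 60, 38) = #403c26.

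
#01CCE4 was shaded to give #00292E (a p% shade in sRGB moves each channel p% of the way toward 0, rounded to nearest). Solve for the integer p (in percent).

#01CCE4 is rgb(1, 204, 228); #00292E is rgb(0, 41, 46).
On the B channel (widest range): 46 ≈ 228 + (p/100)(0 − 228), so p ≈ 100×(46 − 228)/(0 − 228) = -18200/-228 = 79.82.
p = 80 reproduces all three channels after rounding.

80%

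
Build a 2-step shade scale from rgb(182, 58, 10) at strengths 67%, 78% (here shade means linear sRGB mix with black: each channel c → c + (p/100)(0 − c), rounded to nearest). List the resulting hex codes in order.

67%: (182 − 121.94 = 60.06→60, 58 − 38.86 = 19.14→19, 10 − 6.7 = 3.3→3) → #3c1303
78%: (182 − 141.96 = 40.04→40, 58 − 45.24 = 12.76→13, 10 − 7.8 = 2.2→2) → #280d02

#3c1303, #280d02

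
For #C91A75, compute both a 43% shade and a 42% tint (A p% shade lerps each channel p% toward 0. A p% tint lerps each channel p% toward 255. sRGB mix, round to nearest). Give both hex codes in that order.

#730F43, #E07AAF

#C91A75 is rgb(201, 26, 117).
43% shade:
  R: 201 + 0.43×(0−201) = 201 − 86.43 = 114.57 → 115
  G: 26 − 11.18 = 14.82 → 15
  B: 117 + 0.43×(0−117) = 117 − 50.31 = 66.69 → 67
  → #730F43
42% tint:
  R: 201 + 0.42×(255−201) = 201 + 22.68 = 223.68 → 224
  G: 26 + 0.42×(255−26) = 26 + 96.18 = 122.18 → 122
  B: 117 + 0.42×(255−117) = 117 + 57.96 = 174.96 → 175
  → #E07AAF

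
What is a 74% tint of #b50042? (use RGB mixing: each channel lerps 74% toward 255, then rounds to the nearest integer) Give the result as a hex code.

#ecbdce

#b50042 is rgb(181, 0, 66).
A 74% tint moves each channel 74% toward 255:
  R: 181 + 54.76 = 235.76 → 236
  G: 0 + 0.74×(255−0) = 0 + 188.7 = 188.7 → 189
  B: 66 + 0.74×(255−66) = 66 + 139.86 = 205.86 → 206
rgb(236, 189, 206) = #ecbdce.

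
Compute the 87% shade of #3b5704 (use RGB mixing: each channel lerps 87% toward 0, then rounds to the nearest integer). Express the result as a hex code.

#3b5704 is rgb(59, 87, 4).
Per channel, c → c + 0.87(0 − c):
  R: 59 + 0.87×(0−59) = 59 − 51.33 = 7.67 → 8
  G: 87 + 0.87×(0−87) = 87 − 75.69 = 11.31 → 11
  B: 4 + 0.87×(0−4) = 4 − 3.48 = 0.52 → 1
rgb(8, 11, 1) = #080b01.

#080b01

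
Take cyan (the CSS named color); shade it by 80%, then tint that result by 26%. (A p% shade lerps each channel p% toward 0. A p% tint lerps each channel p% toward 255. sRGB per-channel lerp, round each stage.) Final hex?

#426868

CSS cyan is rgb(0, 255, 255).
Per channel, c → c + 0.8(0 − c):
  R: 0 + 0 = 0 → 0
  G: 255 + 0.8×(0−255) = 255 − 204 = 51 → 51
  B: 255 − 204 = 51 → 51
After the shade: rgb(0, 51, 51) = #003333.
A 26% tint moves each channel 26% toward 255:
  R: 0 + 0.26×(255−0) = 0 + 66.3 = 66.3 → 66
  G: 51 + 53.04 = 104.04 → 104
  B: 51 + 0.26×(255−51) = 51 + 53.04 = 104.04 → 104
rgb(66, 104, 104) = #426868.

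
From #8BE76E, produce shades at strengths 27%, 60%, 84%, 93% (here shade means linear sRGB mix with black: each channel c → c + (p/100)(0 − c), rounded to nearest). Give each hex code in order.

#65A950, #385C2C, #162512, #0A1008

#8BE76E is rgb(139, 231, 110).
27%: (139 − 37.53 = 101.47→101, 231 − 62.37 = 168.63→169, 110 − 29.7 = 80.3→80) → #65A950
60%: (139 − 83.4 = 55.6→56, 231 − 138.6 = 92.4→92, 110 − 66 = 44→44) → #385C2C
84%: (139 − 116.76 = 22.24→22, 231 − 194.04 = 36.96→37, 110 − 92.4 = 17.6→18) → #162512
93%: (139 − 129.27 = 9.73→10, 231 − 214.83 = 16.17→16, 110 − 102.3 = 7.7→8) → #0A1008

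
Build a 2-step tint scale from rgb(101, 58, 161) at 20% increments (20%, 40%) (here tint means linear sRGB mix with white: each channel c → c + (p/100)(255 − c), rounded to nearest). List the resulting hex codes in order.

#8461B4, #A389C7

20%: (101 + 30.8 = 131.8→132, 58 + 39.4 = 97.4→97, 161 + 18.8 = 179.8→180) → #8461B4
40%: (101 + 61.6 = 162.6→163, 58 + 78.8 = 136.8→137, 161 + 37.6 = 198.6→199) → #A389C7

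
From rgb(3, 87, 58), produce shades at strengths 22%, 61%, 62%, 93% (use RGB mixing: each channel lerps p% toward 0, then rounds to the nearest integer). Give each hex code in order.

22%: (3 − 0.66 = 2.34→2, 87 − 19.14 = 67.86→68, 58 − 12.76 = 45.24→45) → #02442D
61%: (3 − 1.83 = 1.17→1, 87 − 53.07 = 33.93→34, 58 − 35.38 = 22.62→23) → #012217
62%: (3 − 1.86 = 1.14→1, 87 − 53.94 = 33.06→33, 58 − 35.96 = 22.04→22) → #012116
93%: (3 − 2.79 = 0.21→0, 87 − 80.91 = 6.09→6, 58 − 53.94 = 4.06→4) → #000604

#02442D, #012217, #012116, #000604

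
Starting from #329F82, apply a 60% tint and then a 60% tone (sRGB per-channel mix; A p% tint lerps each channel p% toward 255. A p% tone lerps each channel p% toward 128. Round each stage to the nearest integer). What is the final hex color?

#329F82 is rgb(50, 159, 130).
Lerp each channel 60% toward 255:
  R: 50 + 0.6×(255−50) = 50 + 123 = 173 → 173
  G: 159 + 0.6×(255−159) = 159 + 57.6 = 216.6 → 217
  B: 130 + 0.6×(255−130) = 130 + 75 = 205 → 205
After the tint: rgb(173, 217, 205) = #ADD9CD.
A 60% tone moves each channel 60% toward 128:
  R: 173 − 27 = 146 → 146
  G: 217 − 53.4 = 163.6 → 164
  B: 205 + 0.6×(128−205) = 205 − 46.2 = 158.8 → 159
rgb(146, 164, 159) = #92A49F.

#92A49F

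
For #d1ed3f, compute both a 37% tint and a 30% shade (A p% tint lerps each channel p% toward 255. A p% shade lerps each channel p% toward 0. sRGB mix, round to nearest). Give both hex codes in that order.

#e2f486, #92a62c

#d1ed3f is rgb(209, 237, 63).
37% tint:
  R: 209 + 17.02 = 226.02 → 226
  G: 237 + 6.66 = 243.66 → 244
  B: 63 + 71.04 = 134.04 → 134
  → #e2f486
30% shade:
  R: 209 + 0.3×(0−209) = 209 − 62.7 = 146.3 → 146
  G: 237 − 71.1 = 165.9 → 166
  B: 63 + 0.3×(0−63) = 63 − 18.9 = 44.1 → 44
  → #92a62c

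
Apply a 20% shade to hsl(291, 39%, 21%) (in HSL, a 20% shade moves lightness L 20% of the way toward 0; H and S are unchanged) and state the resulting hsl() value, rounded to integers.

hsl(291, 39%, 17%)

L moves 20% from 21 toward 0: 21 − 4.2 = 16.8 → 17.
H and S are unchanged.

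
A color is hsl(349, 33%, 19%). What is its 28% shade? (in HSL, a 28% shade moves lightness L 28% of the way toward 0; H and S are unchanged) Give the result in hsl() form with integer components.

hsl(349, 33%, 14%)

L moves 28% from 19 toward 0: 19 − 5.32 = 13.68 → 14.
H and S are unchanged.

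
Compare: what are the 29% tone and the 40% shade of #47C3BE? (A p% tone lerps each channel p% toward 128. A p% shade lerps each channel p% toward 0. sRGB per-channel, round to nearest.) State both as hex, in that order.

#58B0AC, #2B7572

#47C3BE is rgb(71, 195, 190).
29% tone:
  R: 71 + 0.29×(128−71) = 71 + 16.53 = 87.53 → 88
  G: 195 + 0.29×(128−195) = 195 − 19.43 = 175.57 → 176
  B: 190 + 0.29×(128−190) = 190 − 17.98 = 172.02 → 172
  → #58B0AC
40% shade:
  R: 71 + 0.4×(0−71) = 71 − 28.4 = 42.6 → 43
  G: 195 + 0.4×(0−195) = 195 − 78 = 117 → 117
  B: 190 − 76 = 114 → 114
  → #2B7572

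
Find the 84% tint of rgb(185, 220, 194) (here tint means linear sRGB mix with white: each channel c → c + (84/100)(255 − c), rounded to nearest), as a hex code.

#f4f9f5

Lerp each channel 84% toward 255:
  R: 185 + 58.8 = 243.8 → 244
  G: 220 + 29.4 = 249.4 → 249
  B: 194 + 0.84×(255−194) = 194 + 51.24 = 245.24 → 245
rgb(244, 249, 245) = #f4f9f5.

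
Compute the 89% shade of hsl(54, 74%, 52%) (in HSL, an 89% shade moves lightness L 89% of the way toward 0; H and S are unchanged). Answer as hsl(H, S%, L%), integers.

L moves 89% from 52 toward 0: 52 − 46.28 = 5.72 → 6.
H and S are unchanged.

hsl(54, 74%, 6%)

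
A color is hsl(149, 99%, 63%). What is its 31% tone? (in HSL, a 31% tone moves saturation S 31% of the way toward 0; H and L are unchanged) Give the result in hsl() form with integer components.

S moves 31% from 99 toward 0: 99 − 30.69 = 68.31 → 68.
H and L are unchanged.

hsl(149, 68%, 63%)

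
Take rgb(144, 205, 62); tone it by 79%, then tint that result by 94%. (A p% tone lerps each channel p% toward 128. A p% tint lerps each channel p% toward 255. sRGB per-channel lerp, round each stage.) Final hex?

Per channel, c → c + 0.79(128 − c):
  R: 144 − 12.64 = 131.36 → 131
  G: 205 + 0.79×(128−205) = 205 − 60.83 = 144.17 → 144
  B: 62 + 0.79×(128−62) = 62 + 52.14 = 114.14 → 114
After the tone: rgb(131, 144, 114) = #839072.
A 94% tint moves each channel 94% toward 255:
  R: 131 + 0.94×(255−131) = 131 + 116.56 = 247.56 → 248
  G: 144 + 104.34 = 248.34 → 248
  B: 114 + 132.54 = 246.54 → 247
rgb(248, 248, 247) = #f8f8f7.

#f8f8f7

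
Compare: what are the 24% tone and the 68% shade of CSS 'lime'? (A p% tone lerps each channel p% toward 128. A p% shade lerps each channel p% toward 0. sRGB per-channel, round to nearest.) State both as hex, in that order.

#1FE11F, #005200

CSS lime is rgb(0, 255, 0).
24% tone:
  R: 0 + 30.72 = 30.72 → 31
  G: 255 + 0.24×(128−255) = 255 − 30.48 = 224.52 → 225
  B: 0 + 30.72 = 30.72 → 31
  → #1FE11F
68% shade:
  R: 0 + 0.68×(0−0) = 0 + 0 = 0 → 0
  G: 255 − 173.4 = 81.6 → 82
  B: 0 + 0.68×(0−0) = 0 + 0 = 0 → 0
  → #005200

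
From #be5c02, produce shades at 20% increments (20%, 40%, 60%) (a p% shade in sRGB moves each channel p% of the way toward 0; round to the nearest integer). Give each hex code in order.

#984a02, #723701, #4c2501

#be5c02 is rgb(190, 92, 2).
20%: (190 − 38 = 152→152, 92 − 18.4 = 73.6→74, 2→2) → #984a02
40%: (190 − 76 = 114→114, 92 − 36.8 = 55.2→55, 2 − 0.8 = 1.2→1) → #723701
60%: (190 − 114 = 76→76, 92 − 55.2 = 36.8→37, 2 − 1.2 = 0.8→1) → #4c2501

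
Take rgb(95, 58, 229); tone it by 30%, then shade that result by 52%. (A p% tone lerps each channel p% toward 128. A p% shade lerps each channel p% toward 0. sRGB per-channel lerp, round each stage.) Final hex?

Lerp each channel 30% toward 128:
  R: 95 + 0.3×(128−95) = 95 + 9.9 = 104.9 → 105
  G: 58 + 0.3×(128−58) = 58 + 21 = 79 → 79
  B: 229 − 30.3 = 198.7 → 199
After the tone: rgb(105, 79, 199) = #694fc7.
Per channel, c → c + 0.52(0 − c):
  R: 105 − 54.6 = 50.4 → 50
  G: 79 + 0.52×(0−79) = 79 − 41.08 = 37.92 → 38
  B: 199 + 0.52×(0−199) = 199 − 103.48 = 95.52 → 96
rgb(50, 38, 96) = #322660.

#322660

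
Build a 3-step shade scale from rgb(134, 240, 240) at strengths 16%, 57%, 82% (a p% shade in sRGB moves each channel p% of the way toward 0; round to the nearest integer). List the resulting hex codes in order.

#71caca, #3a6767, #182b2b

16%: (134 − 21.44 = 112.56→113, 240 − 38.4 = 201.6→202, 240 − 38.4 = 201.6→202) → #71caca
57%: (134 − 76.38 = 57.62→58, 240 − 136.8 = 103.2→103, 240 − 136.8 = 103.2→103) → #3a6767
82%: (134 − 109.88 = 24.12→24, 240 − 196.8 = 43.2→43, 240 − 196.8 = 43.2→43) → #182b2b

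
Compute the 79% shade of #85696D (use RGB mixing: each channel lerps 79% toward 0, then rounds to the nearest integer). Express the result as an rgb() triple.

#85696D is rgb(133, 105, 109).
Lerp each channel 79% toward 0:
  R: 133 + 0.79×(0−133) = 133 − 105.07 = 27.93 → 28
  G: 105 − 82.95 = 22.05 → 22
  B: 109 + 0.79×(0−109) = 109 − 86.11 = 22.89 → 23

rgb(28, 22, 23)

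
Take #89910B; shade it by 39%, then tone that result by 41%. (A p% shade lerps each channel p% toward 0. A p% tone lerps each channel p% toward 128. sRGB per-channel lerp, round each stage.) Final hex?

#89910B is rgb(137, 145, 11).
Per channel, c → c + 0.39(0 − c):
  R: 137 + 0.39×(0−137) = 137 − 53.43 = 83.57 → 84
  G: 145 + 0.39×(0−145) = 145 − 56.55 = 88.45 → 88
  B: 11 + 0.39×(0−11) = 11 − 4.29 = 6.71 → 7
After the shade: rgb(84, 88, 7) = #545807.
A 41% tone moves each channel 41% toward 128:
  R: 84 + 18.04 = 102.04 → 102
  G: 88 + 16.4 = 104.4 → 104
  B: 7 + 0.41×(128−7) = 7 + 49.61 = 56.61 → 57
rgb(102, 104, 57) = #666839.

#666839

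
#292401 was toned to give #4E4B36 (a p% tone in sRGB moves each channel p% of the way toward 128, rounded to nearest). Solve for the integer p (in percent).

42%

#292401 is rgb(41, 36, 1); #4E4B36 is rgb(78, 75, 54).
On the B channel (widest range): 54 ≈ 1 + (p/100)(128 − 1), so p ≈ 100×(54 − 1)/(128 − 1) = 5300/127 = 41.73.
p = 42 reproduces all three channels after rounding.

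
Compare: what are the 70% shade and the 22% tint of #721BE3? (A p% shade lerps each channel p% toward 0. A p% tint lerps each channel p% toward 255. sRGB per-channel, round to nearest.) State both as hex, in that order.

#721BE3 is rgb(114, 27, 227).
70% shade:
  R: 114 + 0.7×(0−114) = 114 − 79.8 = 34.2 → 34
  G: 27 + 0.7×(0−27) = 27 − 18.9 = 8.1 → 8
  B: 227 − 158.9 = 68.1 → 68
  → #220844
22% tint:
  R: 114 + 0.22×(255−114) = 114 + 31.02 = 145.02 → 145
  G: 27 + 50.16 = 77.16 → 77
  B: 227 + 0.22×(255−227) = 227 + 6.16 = 233.16 → 233
  → #914DE9

#220844, #914DE9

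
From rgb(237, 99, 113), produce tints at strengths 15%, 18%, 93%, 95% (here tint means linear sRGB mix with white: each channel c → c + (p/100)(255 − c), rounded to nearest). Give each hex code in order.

#F07A86, #F07F8B, #FEF4F5, #FEF7F8

15%: (237 + 2.7 = 239.7→240, 99 + 23.4 = 122.4→122, 113 + 21.3 = 134.3→134) → #F07A86
18%: (237 + 3.24 = 240.24→240, 99 + 28.08 = 127.08→127, 113 + 25.56 = 138.56→139) → #F07F8B
93%: (237 + 16.74 = 253.74→254, 99 + 145.08 = 244.08→244, 113 + 132.06 = 245.06→245) → #FEF4F5
95%: (237 + 17.1 = 254.1→254, 99 + 148.2 = 247.2→247, 113 + 134.9 = 247.9→248) → #FEF7F8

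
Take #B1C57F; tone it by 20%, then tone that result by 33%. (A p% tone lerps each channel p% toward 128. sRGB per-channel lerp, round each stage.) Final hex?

#9AA57F

#B1C57F is rgb(177, 197, 127).
A 20% tone moves each channel 20% toward 128:
  R: 177 + 0.2×(128−177) = 177 − 9.8 = 167.2 → 167
  G: 197 + 0.2×(128−197) = 197 − 13.8 = 183.2 → 183
  B: 127 + 0.2 = 127.2 → 127
After the tone: rgb(167, 183, 127) = #A7B77F.
Lerp each channel 33% toward 128:
  R: 167 + 0.33×(128−167) = 167 − 12.87 = 154.13 → 154
  G: 183 + 0.33×(128−183) = 183 − 18.15 = 164.85 → 165
  B: 127 + 0.33 = 127.33 → 127
rgb(154, 165, 127) = #9AA57F.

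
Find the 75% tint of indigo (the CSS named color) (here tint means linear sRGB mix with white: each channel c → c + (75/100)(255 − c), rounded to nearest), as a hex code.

#D2BFE0

CSS indigo is rgb(75, 0, 130).
Per channel, c → c + 0.75(255 − c):
  R: 75 + 0.75×(255−75) = 75 + 135 = 210 → 210
  G: 0 + 0.75×(255−0) = 0 + 191.25 = 191.25 → 191
  B: 130 + 0.75×(255−130) = 130 + 93.75 = 223.75 → 224
rgb(210, 191, 224) = #D2BFE0.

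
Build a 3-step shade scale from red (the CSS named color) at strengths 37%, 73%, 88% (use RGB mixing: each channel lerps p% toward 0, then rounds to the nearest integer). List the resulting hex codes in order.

#A10000, #450000, #1F0000

CSS red is rgb(255, 0, 0).
37%: (255 − 94.35 = 160.65→161, 0→0, 0→0) → #A10000
73%: (255 − 186.15 = 68.85→69, 0→0, 0→0) → #450000
88%: (255 − 224.4 = 30.6→31, 0→0, 0→0) → #1F0000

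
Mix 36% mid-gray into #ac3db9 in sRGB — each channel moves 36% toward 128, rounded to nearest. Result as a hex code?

#9c55a4

#ac3db9 is rgb(172, 61, 185).
A 36% tone moves each channel 36% toward 128:
  R: 172 − 15.84 = 156.16 → 156
  G: 61 + 24.12 = 85.12 → 85
  B: 185 + 0.36×(128−185) = 185 − 20.52 = 164.48 → 164
rgb(156, 85, 164) = #9c55a4.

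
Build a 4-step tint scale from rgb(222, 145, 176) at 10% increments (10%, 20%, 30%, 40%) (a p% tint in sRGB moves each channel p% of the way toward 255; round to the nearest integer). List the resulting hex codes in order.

10%: (222 + 3.3 = 225.3→225, 145 + 11 = 156→156, 176 + 7.9 = 183.9→184) → #e19cb8
20%: (222 + 6.6 = 228.6→229, 145 + 22 = 167→167, 176 + 15.8 = 191.8→192) → #e5a7c0
30%: (222 + 9.9 = 231.9→232, 145 + 33 = 178→178, 176 + 23.7 = 199.7→200) → #e8b2c8
40%: (222 + 13.2 = 235.2→235, 145 + 44 = 189→189, 176 + 31.6 = 207.6→208) → #ebbdd0

#e19cb8, #e5a7c0, #e8b2c8, #ebbdd0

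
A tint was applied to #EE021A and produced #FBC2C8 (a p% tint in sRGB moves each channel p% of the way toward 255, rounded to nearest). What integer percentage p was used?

#EE021A is rgb(238, 2, 26); #FBC2C8 is rgb(251, 194, 200).
On the G channel (widest range): 194 ≈ 2 + (p/100)(255 − 2), so p ≈ 100×(194 − 2)/(255 − 2) = 19200/253 = 75.89.
p = 76 reproduces all three channels after rounding.

76%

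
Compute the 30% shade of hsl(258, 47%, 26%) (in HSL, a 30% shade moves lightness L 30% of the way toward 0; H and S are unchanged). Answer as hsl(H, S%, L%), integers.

hsl(258, 47%, 18%)

L moves 30% from 26 toward 0: 26 − 7.8 = 18.2 → 18.
H and S are unchanged.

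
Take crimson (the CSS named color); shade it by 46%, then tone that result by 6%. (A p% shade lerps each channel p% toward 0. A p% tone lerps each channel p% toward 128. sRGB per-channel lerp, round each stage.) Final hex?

#781226

CSS crimson is rgb(220, 20, 60).
Lerp each channel 46% toward 0:
  R: 220 − 101.2 = 118.8 → 119
  G: 20 + 0.46×(0−20) = 20 − 9.2 = 10.8 → 11
  B: 60 − 27.6 = 32.4 → 32
After the shade: rgb(119, 11, 32) = #770b20.
A 6% tone moves each channel 6% toward 128:
  R: 119 + 0.54 = 119.54 → 120
  G: 11 + 7.02 = 18.02 → 18
  B: 32 + 0.06×(128−32) = 32 + 5.76 = 37.76 → 38
rgb(120, 18, 38) = #781226.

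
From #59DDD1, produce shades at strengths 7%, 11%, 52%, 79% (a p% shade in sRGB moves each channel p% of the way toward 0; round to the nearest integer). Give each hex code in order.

#53CEC2, #4FC5BA, #2B6A64, #132E2C

#59DDD1 is rgb(89, 221, 209).
7%: (89 − 6.23 = 82.77→83, 221 − 15.47 = 205.53→206, 209 − 14.63 = 194.37→194) → #53CEC2
11%: (89 − 9.79 = 79.21→79, 221 − 24.31 = 196.69→197, 209 − 22.99 = 186.01→186) → #4FC5BA
52%: (89 − 46.28 = 42.72→43, 221 − 114.92 = 106.08→106, 209 − 108.68 = 100.32→100) → #2B6A64
79%: (89 − 70.31 = 18.69→19, 221 − 174.59 = 46.41→46, 209 − 165.11 = 43.89→44) → #132E2C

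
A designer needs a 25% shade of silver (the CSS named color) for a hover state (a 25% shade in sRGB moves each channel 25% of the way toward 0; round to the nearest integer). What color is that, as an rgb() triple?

CSS silver is rgb(192, 192, 192).
A 25% shade moves each channel 25% toward 0:
  R: 192 − 48 = 144 → 144
  G: 192 − 48 = 144 → 144
  B: 192 + 0.25×(0−192) = 192 − 48 = 144 → 144

rgb(144, 144, 144)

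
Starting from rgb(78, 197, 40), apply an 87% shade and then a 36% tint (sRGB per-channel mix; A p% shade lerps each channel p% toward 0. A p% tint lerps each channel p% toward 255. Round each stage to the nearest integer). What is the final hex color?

An 87% shade moves each channel 87% toward 0:
  R: 78 + 0.87×(0−78) = 78 − 67.86 = 10.14 → 10
  G: 197 − 171.39 = 25.61 → 26
  B: 40 + 0.87×(0−40) = 40 − 34.8 = 5.2 → 5
After the shade: rgb(10, 26, 5) = #0A1A05.
Lerp each channel 36% toward 255:
  R: 10 + 0.36×(255−10) = 10 + 88.2 = 98.2 → 98
  G: 26 + 82.44 = 108.44 → 108
  B: 5 + 0.36×(255−5) = 5 + 90 = 95 → 95
rgb(98, 108, 95) = #626C5F.

#626C5F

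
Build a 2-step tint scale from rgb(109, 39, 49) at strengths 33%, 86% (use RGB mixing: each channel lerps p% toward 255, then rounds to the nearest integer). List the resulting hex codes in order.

#9D6E75, #EBE1E2

33%: (109 + 48.18 = 157.18→157, 39 + 71.28 = 110.28→110, 49 + 67.98 = 116.98→117) → #9D6E75
86%: (109 + 125.56 = 234.56→235, 39 + 185.76 = 224.76→225, 49 + 177.16 = 226.16→226) → #EBE1E2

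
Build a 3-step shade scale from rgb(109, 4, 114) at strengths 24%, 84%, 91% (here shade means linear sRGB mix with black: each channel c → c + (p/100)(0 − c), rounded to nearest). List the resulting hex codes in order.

24%: (109 − 26.16 = 82.84→83, 4 − 0.96 = 3.04→3, 114 − 27.36 = 86.64→87) → #530357
84%: (109 − 91.56 = 17.44→17, 4 − 3.36 = 0.64→1, 114 − 95.76 = 18.24→18) → #110112
91%: (109 − 99.19 = 9.81→10, 4 − 3.64 = 0.36→0, 114 − 103.74 = 10.26→10) → #0A000A

#530357, #110112, #0A000A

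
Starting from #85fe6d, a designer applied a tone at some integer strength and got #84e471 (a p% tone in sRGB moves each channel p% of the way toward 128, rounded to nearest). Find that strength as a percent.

21%

#85fe6d is rgb(133, 254, 109); #84e471 is rgb(132, 228, 113).
On the G channel (widest range): 228 ≈ 254 + (p/100)(128 − 254), so p ≈ 100×(228 − 254)/(128 − 254) = -2600/-126 = 20.63.
p = 21 reproduces all three channels after rounding.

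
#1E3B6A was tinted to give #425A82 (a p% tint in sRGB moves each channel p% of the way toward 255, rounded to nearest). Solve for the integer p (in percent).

16%

#1E3B6A is rgb(30, 59, 106); #425A82 is rgb(66, 90, 130).
On the R channel (widest range): 66 ≈ 30 + (p/100)(255 − 30), so p ≈ 100×(66 − 30)/(255 − 30) = 3600/225 = 16.00.
p = 16 reproduces all three channels after rounding.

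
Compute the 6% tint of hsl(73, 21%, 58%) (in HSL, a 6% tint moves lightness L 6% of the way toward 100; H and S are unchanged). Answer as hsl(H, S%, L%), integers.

L moves 6% from 58 toward 100: 58 + 2.52 = 60.52 → 61.
H and S are unchanged.

hsl(73, 21%, 61%)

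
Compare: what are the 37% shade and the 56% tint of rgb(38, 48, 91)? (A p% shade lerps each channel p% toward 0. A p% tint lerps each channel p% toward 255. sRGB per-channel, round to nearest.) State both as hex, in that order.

#181E39, #A0A4B7

37% shade:
  R: 38 + 0.37×(0−38) = 38 − 14.06 = 23.94 → 24
  G: 48 + 0.37×(0−48) = 48 − 17.76 = 30.24 → 30
  B: 91 − 33.67 = 57.33 → 57
  → #181E39
56% tint:
  R: 38 + 0.56×(255−38) = 38 + 121.52 = 159.52 → 160
  G: 48 + 0.56×(255−48) = 48 + 115.92 = 163.92 → 164
  B: 91 + 91.84 = 182.84 → 183
  → #A0A4B7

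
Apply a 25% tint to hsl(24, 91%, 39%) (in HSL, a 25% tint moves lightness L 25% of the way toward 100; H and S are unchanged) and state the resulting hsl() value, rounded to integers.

L moves 25% from 39 toward 100: 39 + 15.25 = 54.25 → 54.
H and S are unchanged.

hsl(24, 91%, 54%)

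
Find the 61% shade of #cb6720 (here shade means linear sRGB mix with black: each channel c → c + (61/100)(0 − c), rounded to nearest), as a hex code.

#cb6720 is rgb(203, 103, 32).
Lerp each channel 61% toward 0:
  R: 203 + 0.61×(0−203) = 203 − 123.83 = 79.17 → 79
  G: 103 − 62.83 = 40.17 → 40
  B: 32 − 19.52 = 12.48 → 12
rgb(79, 40, 12) = #4f280c.

#4f280c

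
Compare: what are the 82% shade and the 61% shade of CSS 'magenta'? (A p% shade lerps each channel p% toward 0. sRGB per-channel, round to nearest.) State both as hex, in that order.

CSS magenta is rgb(255, 0, 255).
82% shade:
  R: 255 + 0.82×(0−255) = 255 − 209.1 = 45.9 → 46
  G: 0 + 0.82×(0−0) = 0 + 0 = 0 → 0
  B: 255 + 0.82×(0−255) = 255 − 209.1 = 45.9 → 46
  → #2e002e
61% shade:
  R: 255 + 0.61×(0−255) = 255 − 155.55 = 99.45 → 99
  G: 0 + 0.61×(0−0) = 0 + 0 = 0 → 0
  B: 255 + 0.61×(0−255) = 255 − 155.55 = 99.45 → 99
  → #630063

#2e002e, #630063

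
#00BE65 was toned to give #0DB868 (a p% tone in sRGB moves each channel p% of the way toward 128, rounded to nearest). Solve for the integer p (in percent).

10%

#00BE65 is rgb(0, 190, 101); #0DB868 is rgb(13, 184, 104).
On the R channel (widest range): 13 ≈ 0 + (p/100)(128 − 0), so p ≈ 100×(13 − 0)/(128 − 0) = 1300/128 = 10.16.
p = 10 reproduces all three channels after rounding.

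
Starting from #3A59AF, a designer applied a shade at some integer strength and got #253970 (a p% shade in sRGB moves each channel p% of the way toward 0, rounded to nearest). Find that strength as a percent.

36%

#3A59AF is rgb(58, 89, 175); #253970 is rgb(37, 57, 112).
On the B channel (widest range): 112 ≈ 175 + (p/100)(0 − 175), so p ≈ 100×(112 − 175)/(0 − 175) = -6300/-175 = 36.00.
p = 36 reproduces all three channels after rounding.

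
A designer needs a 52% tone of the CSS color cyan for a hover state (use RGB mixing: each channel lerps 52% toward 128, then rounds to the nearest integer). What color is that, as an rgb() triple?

rgb(67, 189, 189)

CSS cyan is rgb(0, 255, 255).
A 52% tone moves each channel 52% toward 128:
  R: 0 + 0.52×(128−0) = 0 + 66.56 = 66.56 → 67
  G: 255 + 0.52×(128−255) = 255 − 66.04 = 188.96 → 189
  B: 255 + 0.52×(128−255) = 255 − 66.04 = 188.96 → 189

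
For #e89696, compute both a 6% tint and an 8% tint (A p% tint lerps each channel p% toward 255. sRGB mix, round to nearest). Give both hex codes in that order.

#e89696 is rgb(232, 150, 150).
6% tint:
  R: 232 + 1.38 = 233.38 → 233
  G: 150 + 0.06×(255−150) = 150 + 6.3 = 156.3 → 156
  B: 150 + 6.3 = 156.3 → 156
  → #e99c9c
8% tint:
  R: 232 + 0.08×(255−232) = 232 + 1.84 = 233.84 → 234
  G: 150 + 0.08×(255−150) = 150 + 8.4 = 158.4 → 158
  B: 150 + 0.08×(255−150) = 150 + 8.4 = 158.4 → 158
  → #ea9e9e

#e99c9c, #ea9e9e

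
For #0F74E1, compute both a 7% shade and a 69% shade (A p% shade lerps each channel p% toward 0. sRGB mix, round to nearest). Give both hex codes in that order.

#0E6CD1, #052446

#0F74E1 is rgb(15, 116, 225).
7% shade:
  R: 15 + 0.07×(0−15) = 15 − 1.05 = 13.95 → 14
  G: 116 − 8.12 = 107.88 → 108
  B: 225 − 15.75 = 209.25 → 209
  → #0E6CD1
69% shade:
  R: 15 + 0.69×(0−15) = 15 − 10.35 = 4.65 → 5
  G: 116 + 0.69×(0−116) = 116 − 80.04 = 35.96 → 36
  B: 225 − 155.25 = 69.75 → 70
  → #052446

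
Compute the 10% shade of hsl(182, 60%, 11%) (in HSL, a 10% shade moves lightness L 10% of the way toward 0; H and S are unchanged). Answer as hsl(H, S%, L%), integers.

L moves 10% from 11 toward 0: 11 − 1.1 = 9.9 → 10.
H and S are unchanged.

hsl(182, 60%, 10%)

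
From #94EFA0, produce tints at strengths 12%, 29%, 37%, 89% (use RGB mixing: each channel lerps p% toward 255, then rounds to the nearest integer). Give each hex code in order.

#A1F1AB, #B3F4BC, #BCF5C3, #F3FDF5

#94EFA0 is rgb(148, 239, 160).
12%: (148 + 12.84 = 160.84→161, 239 + 1.92 = 240.92→241, 160 + 11.4 = 171.4→171) → #A1F1AB
29%: (148 + 31.03 = 179.03→179, 239 + 4.64 = 243.64→244, 160 + 27.55 = 187.55→188) → #B3F4BC
37%: (148 + 39.59 = 187.59→188, 239 + 5.92 = 244.92→245, 160 + 35.15 = 195.15→195) → #BCF5C3
89%: (148 + 95.23 = 243.23→243, 239 + 14.24 = 253.24→253, 160 + 84.55 = 244.55→245) → #F3FDF5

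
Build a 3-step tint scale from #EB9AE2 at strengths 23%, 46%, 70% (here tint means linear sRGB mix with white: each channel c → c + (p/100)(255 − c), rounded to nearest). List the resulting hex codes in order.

#F0B1E9, #F4C8EF, #F9E1F6

#EB9AE2 is rgb(235, 154, 226).
23%: (235 + 4.6 = 239.6→240, 154 + 23.23 = 177.23→177, 226 + 6.67 = 232.67→233) → #F0B1E9
46%: (235 + 9.2 = 244.2→244, 154 + 46.46 = 200.46→200, 226 + 13.34 = 239.34→239) → #F4C8EF
70%: (235 + 14 = 249→249, 154 + 70.7 = 224.7→225, 226 + 20.3 = 246.3→246) → #F9E1F6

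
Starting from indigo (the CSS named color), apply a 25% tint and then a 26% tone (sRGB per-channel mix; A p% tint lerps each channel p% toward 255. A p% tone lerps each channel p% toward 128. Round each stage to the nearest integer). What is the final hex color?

#7A5198

CSS indigo is rgb(75, 0, 130).
Lerp each channel 25% toward 255:
  R: 75 + 0.25×(255−75) = 75 + 45 = 120 → 120
  G: 0 + 0.25×(255−0) = 0 + 63.75 = 63.75 → 64
  B: 130 + 0.25×(255−130) = 130 + 31.25 = 161.25 → 161
After the tint: rgb(120, 64, 161) = #7840A1.
Lerp each channel 26% toward 128:
  R: 120 + 0.26×(128−120) = 120 + 2.08 = 122.08 → 122
  G: 64 + 0.26×(128−64) = 64 + 16.64 = 80.64 → 81
  B: 161 + 0.26×(128−161) = 161 − 8.58 = 152.42 → 152
rgb(122, 81, 152) = #7A5198.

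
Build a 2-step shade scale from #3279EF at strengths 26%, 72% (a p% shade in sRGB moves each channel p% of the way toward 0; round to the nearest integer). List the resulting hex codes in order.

#3279EF is rgb(50, 121, 239).
26%: (50 − 13 = 37→37, 121 − 31.46 = 89.54→90, 239 − 62.14 = 176.86→177) → #255AB1
72%: (50 − 36 = 14→14, 121 − 87.12 = 33.88→34, 239 − 172.08 = 66.92→67) → #0E2243

#255AB1, #0E2243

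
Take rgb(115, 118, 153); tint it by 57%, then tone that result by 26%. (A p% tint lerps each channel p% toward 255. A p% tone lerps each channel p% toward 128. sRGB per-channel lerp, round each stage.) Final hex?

Per channel, c → c + 0.57(255 − c):
  R: 115 + 79.8 = 194.8 → 195
  G: 118 + 78.09 = 196.09 → 196
  B: 153 + 0.57×(255−153) = 153 + 58.14 = 211.14 → 211
After the tint: rgb(195, 196, 211) = #C3C4D3.
Per channel, c → c + 0.26(128 − c):
  R: 195 − 17.42 = 177.58 → 178
  G: 196 + 0.26×(128−196) = 196 − 17.68 = 178.32 → 178
  B: 211 + 0.26×(128−211) = 211 − 21.58 = 189.42 → 189
rgb(178, 178, 189) = #B2B2BD.

#B2B2BD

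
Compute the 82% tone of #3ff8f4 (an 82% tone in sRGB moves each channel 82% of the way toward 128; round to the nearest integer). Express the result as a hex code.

#749695

#3ff8f4 is rgb(63, 248, 244).
Lerp each channel 82% toward 128:
  R: 63 + 0.82×(128−63) = 63 + 53.3 = 116.3 → 116
  G: 248 − 98.4 = 149.6 → 150
  B: 244 + 0.82×(128−244) = 244 − 95.12 = 148.88 → 149
rgb(116, 150, 149) = #749695.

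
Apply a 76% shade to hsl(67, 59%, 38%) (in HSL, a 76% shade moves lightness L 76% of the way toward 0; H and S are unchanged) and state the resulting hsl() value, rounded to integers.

L moves 76% from 38 toward 0: 38 − 28.88 = 9.12 → 9.
H and S are unchanged.

hsl(67, 59%, 9%)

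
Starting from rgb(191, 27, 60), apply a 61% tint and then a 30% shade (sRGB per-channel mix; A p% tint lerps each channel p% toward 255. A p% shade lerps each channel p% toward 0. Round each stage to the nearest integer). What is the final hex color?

#A1747D

Lerp each channel 61% toward 255:
  R: 191 + 0.61×(255−191) = 191 + 39.04 = 230.04 → 230
  G: 27 + 0.61×(255−27) = 27 + 139.08 = 166.08 → 166
  B: 60 + 0.61×(255−60) = 60 + 118.95 = 178.95 → 179
After the tint: rgb(230, 166, 179) = #E6A6B3.
Lerp each channel 30% toward 0:
  R: 230 + 0.3×(0−230) = 230 − 69 = 161 → 161
  G: 166 − 49.8 = 116.2 → 116
  B: 179 + 0.3×(0−179) = 179 − 53.7 = 125.3 → 125
rgb(161, 116, 125) = #A1747D.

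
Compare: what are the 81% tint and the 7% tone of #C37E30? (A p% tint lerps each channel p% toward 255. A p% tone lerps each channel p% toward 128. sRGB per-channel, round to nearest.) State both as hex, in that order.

#C37E30 is rgb(195, 126, 48).
81% tint:
  R: 195 + 0.81×(255−195) = 195 + 48.6 = 243.6 → 244
  G: 126 + 104.49 = 230.49 → 230
  B: 48 + 0.81×(255−48) = 48 + 167.67 = 215.67 → 216
  → #F4E6D8
7% tone:
  R: 195 + 0.07×(128−195) = 195 − 4.69 = 190.31 → 190
  G: 126 + 0.14 = 126.14 → 126
  B: 48 + 5.6 = 53.6 → 54
  → #BE7E36

#F4E6D8, #BE7E36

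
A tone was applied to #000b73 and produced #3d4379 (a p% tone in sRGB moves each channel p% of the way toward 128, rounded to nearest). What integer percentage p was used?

#000b73 is rgb(0, 11, 115); #3d4379 is rgb(61, 67, 121).
On the R channel (widest range): 61 ≈ 0 + (p/100)(128 − 0), so p ≈ 100×(61 − 0)/(128 − 0) = 6100/128 = 47.66.
p = 48 reproduces all three channels after rounding.

48%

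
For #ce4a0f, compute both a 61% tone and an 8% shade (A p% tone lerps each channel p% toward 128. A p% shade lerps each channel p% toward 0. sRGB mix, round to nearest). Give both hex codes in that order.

#ce4a0f is rgb(206, 74, 15).
61% tone:
  R: 206 + 0.61×(128−206) = 206 − 47.58 = 158.42 → 158
  G: 74 + 32.94 = 106.94 → 107
  B: 15 + 0.61×(128−15) = 15 + 68.93 = 83.93 → 84
  → #9e6b54
8% shade:
  R: 206 + 0.08×(0−206) = 206 − 16.48 = 189.52 → 190
  G: 74 + 0.08×(0−74) = 74 − 5.92 = 68.08 → 68
  B: 15 − 1.2 = 13.8 → 14
  → #be440e

#9e6b54, #be440e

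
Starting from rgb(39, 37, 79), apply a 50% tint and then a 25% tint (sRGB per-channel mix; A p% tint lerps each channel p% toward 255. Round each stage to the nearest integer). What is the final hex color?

Per channel, c → c + 0.5(255 − c):
  R: 39 + 108 = 147 → 147
  G: 37 + 109 = 146 → 146
  B: 79 + 0.5×(255−79) = 79 + 88 = 167 → 167
After the tint: rgb(147, 146, 167) = #9392A7.
A 25% tint moves each channel 25% toward 255:
  R: 147 + 27 = 174 → 174
  G: 146 + 0.25×(255−146) = 146 + 27.25 = 173.25 → 173
  B: 167 + 0.25×(255−167) = 167 + 22 = 189 → 189
rgb(174, 173, 189) = #AEADBD.

#AEADBD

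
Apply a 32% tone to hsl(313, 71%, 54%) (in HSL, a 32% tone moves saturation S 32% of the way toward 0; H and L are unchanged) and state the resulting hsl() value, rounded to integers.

hsl(313, 48%, 54%)

S moves 32% from 71 toward 0: 71 − 22.72 = 48.28 → 48.
H and L are unchanged.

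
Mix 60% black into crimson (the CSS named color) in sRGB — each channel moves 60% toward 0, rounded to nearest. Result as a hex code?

#580818

CSS crimson is rgb(220, 20, 60).
A 60% shade moves each channel 60% toward 0:
  R: 220 − 132 = 88 → 88
  G: 20 + 0.6×(0−20) = 20 − 12 = 8 → 8
  B: 60 + 0.6×(0−60) = 60 − 36 = 24 → 24
rgb(88, 8, 24) = #580818.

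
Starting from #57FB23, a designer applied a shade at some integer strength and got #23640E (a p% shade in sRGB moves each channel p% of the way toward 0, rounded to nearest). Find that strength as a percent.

#57FB23 is rgb(87, 251, 35); #23640E is rgb(35, 100, 14).
On the G channel (widest range): 100 ≈ 251 + (p/100)(0 − 251), so p ≈ 100×(100 − 251)/(0 − 251) = -15100/-251 = 60.16.
p = 60 reproduces all three channels after rounding.

60%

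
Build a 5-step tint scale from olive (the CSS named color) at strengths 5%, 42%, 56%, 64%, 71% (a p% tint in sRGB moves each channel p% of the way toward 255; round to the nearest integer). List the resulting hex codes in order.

#86860D, #B5B56B, #C7C78F, #D1D1A3, #DADAB5

CSS olive is rgb(128, 128, 0).
5%: (128 + 6.35 = 134.35→134, 128 + 6.35 = 134.35→134, 0 + 12.75 = 12.75→13) → #86860D
42%: (128 + 53.34 = 181.34→181, 128 + 53.34 = 181.34→181, 0 + 107.1 = 107.1→107) → #B5B56B
56%: (128 + 71.12 = 199.12→199, 128 + 71.12 = 199.12→199, 0 + 142.8 = 142.8→143) → #C7C78F
64%: (128 + 81.28 = 209.28→209, 128 + 81.28 = 209.28→209, 0 + 163.2 = 163.2→163) → #D1D1A3
71%: (128 + 90.17 = 218.17→218, 128 + 90.17 = 218.17→218, 0 + 181.05 = 181.05→181) → #DADAB5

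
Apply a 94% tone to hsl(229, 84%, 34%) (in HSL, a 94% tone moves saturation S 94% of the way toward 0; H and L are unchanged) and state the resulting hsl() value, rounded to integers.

hsl(229, 5%, 34%)

S moves 94% from 84 toward 0: 84 − 78.96 = 5.04 → 5.
H and L are unchanged.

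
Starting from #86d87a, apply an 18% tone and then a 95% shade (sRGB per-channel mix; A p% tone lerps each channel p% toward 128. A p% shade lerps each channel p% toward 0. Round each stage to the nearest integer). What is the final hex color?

#86d87a is rgb(134, 216, 122).
Lerp each channel 18% toward 128:
  R: 134 + 0.18×(128−134) = 134 − 1.08 = 132.92 → 133
  G: 216 − 15.84 = 200.16 → 200
  B: 122 + 0.18×(128−122) = 122 + 1.08 = 123.08 → 123
After the tone: rgb(133, 200, 123) = #85c87b.
Lerp each channel 95% toward 0:
  R: 133 − 126.35 = 6.65 → 7
  G: 200 + 0.95×(0−200) = 200 − 190 = 10 → 10
  B: 123 + 0.95×(0−123) = 123 − 116.85 = 6.15 → 6
rgb(7, 10, 6) = #070a06.

#070a06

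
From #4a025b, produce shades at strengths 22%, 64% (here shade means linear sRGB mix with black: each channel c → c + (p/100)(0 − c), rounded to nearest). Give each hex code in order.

#3a0247, #1b0121

#4a025b is rgb(74, 2, 91).
22%: (74 − 16.28 = 57.72→58, 2→2, 91 − 20.02 = 70.98→71) → #3a0247
64%: (74 − 47.36 = 26.64→27, 2 − 1.28 = 0.72→1, 91 − 58.24 = 32.76→33) → #1b0121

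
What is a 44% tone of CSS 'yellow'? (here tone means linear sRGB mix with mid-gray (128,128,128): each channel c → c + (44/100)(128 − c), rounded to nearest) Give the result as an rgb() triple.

CSS yellow is rgb(255, 255, 0).
A 44% tone moves each channel 44% toward 128:
  R: 255 + 0.44×(128−255) = 255 − 55.88 = 199.12 → 199
  G: 255 − 55.88 = 199.12 → 199
  B: 0 + 0.44×(128−0) = 0 + 56.32 = 56.32 → 56

rgb(199, 199, 56)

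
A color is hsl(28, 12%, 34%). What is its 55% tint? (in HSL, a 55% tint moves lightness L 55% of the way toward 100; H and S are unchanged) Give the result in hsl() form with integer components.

hsl(28, 12%, 70%)

L moves 55% from 34 toward 100: 34 + 36.3 = 70.3 → 70.
H and S are unchanged.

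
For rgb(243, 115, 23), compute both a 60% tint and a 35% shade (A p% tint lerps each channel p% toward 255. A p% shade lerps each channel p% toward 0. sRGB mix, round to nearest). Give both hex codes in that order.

60% tint:
  R: 243 + 0.6×(255−243) = 243 + 7.2 = 250.2 → 250
  G: 115 + 84 = 199 → 199
  B: 23 + 139.2 = 162.2 → 162
  → #FAC7A2
35% shade:
  R: 243 + 0.35×(0−243) = 243 − 85.05 = 157.95 → 158
  G: 115 − 40.25 = 74.75 → 75
  B: 23 + 0.35×(0−23) = 23 − 8.05 = 14.95 → 15
  → #9E4B0F

#FAC7A2, #9E4B0F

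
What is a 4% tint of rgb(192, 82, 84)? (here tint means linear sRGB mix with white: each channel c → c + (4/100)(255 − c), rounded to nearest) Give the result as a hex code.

#C3595B

A 4% tint moves each channel 4% toward 255:
  R: 192 + 2.52 = 194.52 → 195
  G: 82 + 0.04×(255−82) = 82 + 6.92 = 88.92 → 89
  B: 84 + 0.04×(255−84) = 84 + 6.84 = 90.84 → 91
rgb(195, 89, 91) = #C3595B.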